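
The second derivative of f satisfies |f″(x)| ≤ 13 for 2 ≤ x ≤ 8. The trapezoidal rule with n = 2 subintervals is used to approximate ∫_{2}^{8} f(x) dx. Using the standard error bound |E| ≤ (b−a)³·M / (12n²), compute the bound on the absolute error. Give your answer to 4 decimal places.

|E| ≤ (6)³·13 / (12·2²) = 2808/48 = 58.5000.

58.5000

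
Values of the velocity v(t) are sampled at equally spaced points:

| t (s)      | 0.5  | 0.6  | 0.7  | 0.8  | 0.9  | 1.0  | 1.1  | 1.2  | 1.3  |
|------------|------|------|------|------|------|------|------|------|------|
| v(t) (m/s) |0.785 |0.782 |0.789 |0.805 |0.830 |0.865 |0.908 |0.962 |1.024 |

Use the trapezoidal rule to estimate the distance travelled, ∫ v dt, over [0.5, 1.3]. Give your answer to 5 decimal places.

0.68455

h = 0.1, n = 8.
(h/2)·[y₀ + 2y₁ + 2y₂ + 2y₃ + 2y₄ + 2y₅ + 2y₆ + 2y₇ + y₈] = 0.05·(13.691) = 0.68455.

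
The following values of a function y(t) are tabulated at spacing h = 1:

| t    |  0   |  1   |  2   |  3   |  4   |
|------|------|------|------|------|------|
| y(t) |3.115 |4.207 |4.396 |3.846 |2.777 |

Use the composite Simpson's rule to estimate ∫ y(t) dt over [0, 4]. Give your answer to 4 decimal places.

h = 1, n = 4.
(h/3)·[y₀ + 4y₁ + 2y₂ + 4y₃ + y₄] = 0.333333·(46.896) = 15.6320.

15.6320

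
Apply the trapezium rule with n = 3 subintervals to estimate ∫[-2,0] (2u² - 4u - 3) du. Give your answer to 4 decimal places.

h = (0 − (-2))/3 = 0.666667.
Nodes u₀,…,u₃ = -2, -1.333333, -0.666667, 0.
f(u) = 2u² - 4u - 3: f₀=13, f₁=5.888889, f₂=0.555556, f₃=-3.
(h/2)·[f₀ + 2f₁ + 2f₂ + f₃] = 0.333333·(22.888889) = 7.6296.

7.6296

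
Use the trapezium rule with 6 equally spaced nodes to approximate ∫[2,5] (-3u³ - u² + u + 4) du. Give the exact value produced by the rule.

h = (5 − 2)/5 = 0.6.
Nodes u₀,…,u₅ = 2, 2.6, 3.2, 3.8, 4.4, 5.
f(u) = -3u³ - u² + u + 4: f₀=-22, f₁=-52.888, f₂=-101.344, f₃=-171.256, f₄=-266.512, f₅=-391.
(h/2)·[f₀ + 2f₁ + 2f₂ + 2f₃ + 2f₄ + f₅] = 0.3·(-1597) = -479.1.

-479.1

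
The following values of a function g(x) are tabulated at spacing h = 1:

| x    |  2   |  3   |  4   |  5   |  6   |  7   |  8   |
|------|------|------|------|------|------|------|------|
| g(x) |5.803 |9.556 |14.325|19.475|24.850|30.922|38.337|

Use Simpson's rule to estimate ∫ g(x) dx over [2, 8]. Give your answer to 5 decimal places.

h = 1, n = 6.
(h/3)·[y₀ + 4y₁ + 2y₂ + 4y₃ + 2y₄ + 4y₅ + y₆] = 0.333333·(362.302) = 120.76733.

120.76733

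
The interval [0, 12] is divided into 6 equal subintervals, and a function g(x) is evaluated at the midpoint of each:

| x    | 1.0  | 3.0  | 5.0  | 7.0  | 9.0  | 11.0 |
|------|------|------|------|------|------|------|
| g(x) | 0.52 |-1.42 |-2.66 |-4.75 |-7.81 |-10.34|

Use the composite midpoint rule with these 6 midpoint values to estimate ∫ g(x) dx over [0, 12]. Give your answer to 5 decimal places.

-52.92000

h = 2, n = 6.
h·[y(m₁) + y(m₂) + y(m₃) + y(m₄) + y(m₅) + y(m₆)] = 2·(-26.46) = -52.92000.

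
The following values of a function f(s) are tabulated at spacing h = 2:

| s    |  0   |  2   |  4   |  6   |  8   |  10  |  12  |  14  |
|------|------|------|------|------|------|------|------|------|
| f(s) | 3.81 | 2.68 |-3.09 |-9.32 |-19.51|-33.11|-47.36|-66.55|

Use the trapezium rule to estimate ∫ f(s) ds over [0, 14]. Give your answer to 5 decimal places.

h = 2, n = 7.
(h/2)·[y₀ + 2y₁ + 2y₂ + 2y₃ + 2y₄ + 2y₅ + 2y₆ + y₇] = 1·(-282.16) = -282.16000.

-282.16000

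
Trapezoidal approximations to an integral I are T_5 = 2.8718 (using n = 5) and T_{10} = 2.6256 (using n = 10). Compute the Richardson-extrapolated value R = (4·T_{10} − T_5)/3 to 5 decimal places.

2.54353

R = (4·T_{10} − T_5) / 3 = (4·2.6256 − 2.8718)/3 = (7.6306)/3 = 2.54353.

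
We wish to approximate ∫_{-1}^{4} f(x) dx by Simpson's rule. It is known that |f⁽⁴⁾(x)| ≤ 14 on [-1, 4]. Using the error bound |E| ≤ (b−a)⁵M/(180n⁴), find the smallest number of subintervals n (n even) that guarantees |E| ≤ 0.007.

14

Need 43750/(180n⁴) ≤ 0.007.
n⁴ ≥ 43750/(180·0.007) = 34722.2 ⇒ n ≥ 13.6506, so the smallest even n is 14. (n must be even for Simpson's rule.)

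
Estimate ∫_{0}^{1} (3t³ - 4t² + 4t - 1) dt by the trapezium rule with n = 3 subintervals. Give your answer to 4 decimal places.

0.4259

h = (1 − 0)/3 = 0.333333.
Nodes t₀,…,t₃ = 0, 0.333333, 0.666667, 1.
f(t) = 3t³ - 4t² + 4t - 1: f₀=-1, f₁=0, f₂=0.777778, f₃=2.
(h/2)·[f₀ + 2f₁ + 2f₂ + f₃] = 0.166667·(2.555556) = 0.4259.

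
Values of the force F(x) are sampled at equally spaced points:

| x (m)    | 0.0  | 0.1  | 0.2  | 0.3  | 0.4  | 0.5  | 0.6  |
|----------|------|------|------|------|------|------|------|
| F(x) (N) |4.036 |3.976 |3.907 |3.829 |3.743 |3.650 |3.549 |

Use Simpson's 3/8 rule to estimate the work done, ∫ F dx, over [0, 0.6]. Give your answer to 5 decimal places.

h = 0.1, n = 6.
(3h/8)·[y₀ + 3y₁ + 3y₂ + 2y₃ + 3y₄ + 3y₅ + y₆] = 0.0375·(61.071) = 2.29016.

2.29016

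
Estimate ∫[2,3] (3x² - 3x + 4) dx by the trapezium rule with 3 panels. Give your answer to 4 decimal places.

15.5556

h = (3 − 2)/3 = 0.333333.
Nodes x₀,…,x₃ = 2, 2.333333, 2.666667, 3.
f(x) = 3x² - 3x + 4: f₀=10, f₁=13.333333, f₂=17.333333, f₃=22.
(h/2)·[f₀ + 2f₁ + 2f₂ + f₃] = 0.166667·(93.333333) = 15.5556.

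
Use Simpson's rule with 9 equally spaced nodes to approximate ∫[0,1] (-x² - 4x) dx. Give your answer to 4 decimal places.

h = (1 − 0)/8 = 0.125.
Nodes x₀,…,x₈ = 0, 0.125, 0.25, 0.375, 0.5, 0.625, 0.75, 0.875, 1.
f(x) = -x² - 4x: f₀=0, f₁=-0.515625, f₂=-1.0625, f₃=-1.640625, f₄=-2.25, f₅=-2.890625, f₆=-3.5625, f₇=-4.265625, f₈=-5.
(h/3)·[f₀ + 4f₁ + 2f₂ + 4f₃ + 2f₄ + 4f₅ + 2f₆ + 4f₇ + f₈] = 0.041667·(-56) = -2.3333.

-2.3333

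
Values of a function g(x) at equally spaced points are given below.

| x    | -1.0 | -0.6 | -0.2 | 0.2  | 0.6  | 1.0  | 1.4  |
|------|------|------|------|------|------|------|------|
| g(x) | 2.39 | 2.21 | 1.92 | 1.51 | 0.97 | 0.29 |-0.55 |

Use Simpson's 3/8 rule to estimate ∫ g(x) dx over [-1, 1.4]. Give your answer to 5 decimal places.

3.15450

h = 0.4, n = 6.
(3h/8)·[y₀ + 3y₁ + 3y₂ + 2y₃ + 3y₄ + 3y₅ + y₆] = 0.15·(21.03) = 3.15450.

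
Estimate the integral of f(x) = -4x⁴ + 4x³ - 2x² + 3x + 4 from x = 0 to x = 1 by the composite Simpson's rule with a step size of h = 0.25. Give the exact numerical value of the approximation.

5.03125

h = (1 − 0)/4 = 0.25.
Nodes x₀,…,x₄ = 0, 0.25, 0.5, 0.75, 1.
f(x) = -4x⁴ + 4x³ - 2x² + 3x + 4: f₀=4, f₁=4.671875, f₂=5.25, f₃=5.546875, f₄=5.
(h/3)·[f₀ + 4f₁ + 2f₂ + 4f₃ + f₄] = 0.083333·(60.375) = 5.03125.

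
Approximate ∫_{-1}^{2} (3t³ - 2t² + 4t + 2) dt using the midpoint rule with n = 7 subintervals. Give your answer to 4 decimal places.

17.1352

h = (2 − (-1))/7 = 0.428571.
Midpoints m₁,…,m₇ = -0.785714, -0.357143, 0.071429, 0.5, 0.928571, 1.357143, 1.785714.
f(m₁)=-3.832726, f(m₂)=0.179665, f(m₃)=2.276603, f(m₄)=3.875, f(m₅)=6.391764, f(m₆)=11.243805, f(m₇)=19.848032.
h·[f(m₁) + f(m₂) + f(m₃) + f(m₄) + f(m₅) + f(m₆) + f(m₇)] = 0.428571·(39.982143) = 17.1352.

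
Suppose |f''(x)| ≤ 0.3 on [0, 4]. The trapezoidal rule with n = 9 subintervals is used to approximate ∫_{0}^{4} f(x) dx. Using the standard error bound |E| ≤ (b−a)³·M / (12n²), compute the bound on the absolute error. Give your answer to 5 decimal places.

0.01975

|E| ≤ (4)³·0.3 / (12·9²) = 19.2/972 = 0.01975.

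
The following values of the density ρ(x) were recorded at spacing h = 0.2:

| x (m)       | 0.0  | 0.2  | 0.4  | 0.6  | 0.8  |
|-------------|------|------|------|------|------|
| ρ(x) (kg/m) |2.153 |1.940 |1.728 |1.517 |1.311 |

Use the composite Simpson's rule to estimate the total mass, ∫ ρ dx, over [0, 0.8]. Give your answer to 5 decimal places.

1.38320

h = 0.2, n = 4.
(h/3)·[y₀ + 4y₁ + 2y₂ + 4y₃ + y₄] = 0.066667·(20.748) = 1.38320.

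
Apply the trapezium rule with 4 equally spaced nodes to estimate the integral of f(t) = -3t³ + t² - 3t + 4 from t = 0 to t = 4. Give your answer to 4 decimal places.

-198.8148

h = (4 − 0)/3 = 1.333333.
Nodes t₀,…,t₃ = 0, 1.333333, 2.666667, 4.
f(t) = -3t³ + t² - 3t + 4: f₀=4, f₁=-5.333333, f₂=-53.777778, f₃=-184.
(h/2)·[f₀ + 2f₁ + 2f₂ + f₃] = 0.666667·(-298.222222) = -198.8148.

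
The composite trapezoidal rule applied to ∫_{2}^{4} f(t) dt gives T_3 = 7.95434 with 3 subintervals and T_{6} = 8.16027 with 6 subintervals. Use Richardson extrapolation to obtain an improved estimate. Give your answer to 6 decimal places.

R = (4·T_{6} − T_3) / 3 = (4·8.16027 − 7.95434)/3 = (24.68674)/3 = 8.228913.

8.228913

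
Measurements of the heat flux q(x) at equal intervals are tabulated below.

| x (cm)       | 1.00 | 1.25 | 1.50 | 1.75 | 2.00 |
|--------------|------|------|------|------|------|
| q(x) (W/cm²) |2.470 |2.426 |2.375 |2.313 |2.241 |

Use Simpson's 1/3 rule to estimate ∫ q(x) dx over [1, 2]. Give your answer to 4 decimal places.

2.3681

h = 0.25, n = 4.
(h/3)·[y₀ + 4y₁ + 2y₂ + 4y₃ + y₄] = 0.083333·(28.417) = 2.3681.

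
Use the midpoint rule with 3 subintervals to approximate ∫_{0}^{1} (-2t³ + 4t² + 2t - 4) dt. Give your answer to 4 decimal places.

-2.1759

h = (1 − 0)/3 = 0.333333.
Midpoints m₁,…,m₃ = 0.166667, 0.5, 0.833333.
f(m₁)=-3.564815, f(m₂)=-2.25, f(m₃)=-0.712963.
h·[f(m₁) + f(m₂) + f(m₃)] = 0.333333·(-6.527778) = -2.1759.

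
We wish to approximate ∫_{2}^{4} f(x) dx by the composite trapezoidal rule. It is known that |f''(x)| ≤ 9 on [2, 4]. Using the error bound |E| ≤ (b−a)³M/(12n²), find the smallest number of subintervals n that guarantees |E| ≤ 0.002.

Need 72/(12n²) ≤ 0.002.
n² ≥ 72/(12·0.002) = 3000 ⇒ n ≥ 54.7723, so the smallest n is 55.

55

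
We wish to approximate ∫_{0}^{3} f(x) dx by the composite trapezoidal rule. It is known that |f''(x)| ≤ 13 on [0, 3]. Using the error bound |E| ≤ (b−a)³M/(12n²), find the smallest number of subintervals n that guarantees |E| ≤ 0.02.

39

Need 351/(12n²) ≤ 0.02.
n² ≥ 351/(12·0.02) = 1462.5 ⇒ n ≥ 38.2426, so the smallest n is 39.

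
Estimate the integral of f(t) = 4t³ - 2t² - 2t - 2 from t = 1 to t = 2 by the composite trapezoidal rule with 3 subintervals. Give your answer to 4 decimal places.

5.6296

h = (2 − 1)/3 = 0.333333.
Nodes t₀,…,t₃ = 1, 1.333333, 1.666667, 2.
f(t) = 4t³ - 2t² - 2t - 2: f₀=-2, f₁=1.259259, f₂=7.629630, f₃=18.
(h/2)·[f₀ + 2f₁ + 2f₂ + f₃] = 0.166667·(33.777778) = 5.6296.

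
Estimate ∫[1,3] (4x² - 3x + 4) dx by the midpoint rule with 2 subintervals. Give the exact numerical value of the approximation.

h = (3 − 1)/2 = 1.
Midpoints m₁,…,m₂ = 1.5, 2.5.
f(m₁)=8.5, f(m₂)=21.5.
h·[f(m₁) + f(m₂)] = 1·(30) = 30.

30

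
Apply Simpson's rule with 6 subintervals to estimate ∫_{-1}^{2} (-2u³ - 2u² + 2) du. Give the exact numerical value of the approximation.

-7.5

h = (2 − (-1))/6 = 0.5.
Nodes u₀,…,u₆ = -1, -0.5, 0, 0.5, 1, 1.5, 2.
f(u) = -2u³ - 2u² + 2: f₀=2, f₁=1.75, f₂=2, f₃=1.25, f₄=-2, f₅=-9.25, f₆=-22.
(h/3)·[f₀ + 4f₁ + 2f₂ + 4f₃ + 2f₄ + 4f₅ + f₆] = 0.166667·(-45) = -7.5.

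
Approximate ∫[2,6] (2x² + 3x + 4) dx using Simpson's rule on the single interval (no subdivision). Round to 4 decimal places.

S = (b−a)/6 · [f(2) + 4f(4) + f(6)] = 0.666667·[18 + 4·48 + 94] = 202.6667.

202.6667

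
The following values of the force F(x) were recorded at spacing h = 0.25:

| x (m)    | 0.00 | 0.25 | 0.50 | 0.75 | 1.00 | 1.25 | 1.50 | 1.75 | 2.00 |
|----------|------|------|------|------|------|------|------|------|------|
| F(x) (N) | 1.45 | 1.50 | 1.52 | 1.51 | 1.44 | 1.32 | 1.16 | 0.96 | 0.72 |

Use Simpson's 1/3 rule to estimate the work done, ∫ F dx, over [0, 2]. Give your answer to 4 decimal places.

2.6308

h = 0.25, n = 8.
(h/3)·[y₀ + 4y₁ + 2y₂ + 4y₃ + 2y₄ + 4y₅ + 2y₆ + 4y₇ + y₈] = 0.083333·(31.57) = 2.6308.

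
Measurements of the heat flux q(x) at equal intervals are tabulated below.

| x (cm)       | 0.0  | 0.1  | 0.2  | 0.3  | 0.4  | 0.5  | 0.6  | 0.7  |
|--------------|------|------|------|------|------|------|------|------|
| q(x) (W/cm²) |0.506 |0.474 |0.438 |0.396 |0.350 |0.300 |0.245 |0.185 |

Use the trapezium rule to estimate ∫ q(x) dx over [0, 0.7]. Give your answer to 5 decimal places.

0.25485

h = 0.1, n = 7.
(h/2)·[y₀ + 2y₁ + 2y₂ + 2y₃ + 2y₄ + 2y₅ + 2y₆ + y₇] = 0.05·(5.097) = 0.25485.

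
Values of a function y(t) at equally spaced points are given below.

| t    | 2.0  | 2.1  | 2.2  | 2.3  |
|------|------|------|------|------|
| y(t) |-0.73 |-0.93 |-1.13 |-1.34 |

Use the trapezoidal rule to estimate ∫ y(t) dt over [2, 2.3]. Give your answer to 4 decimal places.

-0.3095

h = 0.1, n = 3.
(h/2)·[y₀ + 2y₁ + 2y₂ + y₃] = 0.05·(-6.19) = -0.3095.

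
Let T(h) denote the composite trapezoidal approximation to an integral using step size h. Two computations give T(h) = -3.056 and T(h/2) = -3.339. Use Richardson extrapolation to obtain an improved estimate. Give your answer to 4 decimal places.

R = (4·T(h/2) − T(h)) / 3 = (4·(-3.339) − (-3.056))/3 = (-10.300)/3 = -3.4333.

-3.4333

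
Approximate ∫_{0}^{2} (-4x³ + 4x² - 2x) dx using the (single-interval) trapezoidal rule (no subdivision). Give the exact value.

T = (b−a)/2 · [f(0) + f(2)] = 1·[0 + (-20)] = -20.

-20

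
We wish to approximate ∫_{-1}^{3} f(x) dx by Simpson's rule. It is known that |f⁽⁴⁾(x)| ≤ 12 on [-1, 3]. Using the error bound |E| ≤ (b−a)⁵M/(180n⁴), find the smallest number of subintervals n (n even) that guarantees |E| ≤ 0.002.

Need 12288/(180n⁴) ≤ 0.002.
n⁴ ≥ 12288/(180·0.002) = 34133.3 ⇒ n ≥ 13.5924, so the smallest even n is 14. (n must be even for Simpson's rule.)

14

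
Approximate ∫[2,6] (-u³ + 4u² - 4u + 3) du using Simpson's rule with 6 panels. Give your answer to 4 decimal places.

h = (6 − 2)/6 = 0.666667.
Nodes u₀,…,u₆ = 2, 2.666667, 3.333333, 4, 4.666667, 5.333333, 6.
f(u) = -u³ + 4u² - 4u + 3: f₀=3, f₁=1.814815, f₂=-2.925926, f₃=-13, f₄=-30.185185, f₅=-56.259259, f₆=-93.
(h/3)·[f₀ + 4f₁ + 2f₂ + 4f₃ + 2f₄ + 4f₅ + f₆] = 0.222222·(-426) = -94.6667.

-94.6667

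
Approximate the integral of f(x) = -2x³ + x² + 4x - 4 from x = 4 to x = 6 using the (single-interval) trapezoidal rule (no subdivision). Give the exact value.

-476

T = (b−a)/2 · [f(4) + f(6)] = 1·[(-100) + (-376)] = -476.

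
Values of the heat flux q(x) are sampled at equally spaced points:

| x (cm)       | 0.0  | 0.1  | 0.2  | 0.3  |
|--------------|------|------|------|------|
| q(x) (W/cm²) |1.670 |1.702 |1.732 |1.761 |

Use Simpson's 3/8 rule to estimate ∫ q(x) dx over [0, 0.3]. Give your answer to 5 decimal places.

0.51499

h = 0.1, n = 3.
(3h/8)·[y₀ + 3y₁ + 3y₂ + y₃] = 0.0375·(13.733) = 0.51499.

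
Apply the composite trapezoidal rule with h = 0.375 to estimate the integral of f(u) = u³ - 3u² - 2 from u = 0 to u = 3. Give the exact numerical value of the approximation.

h = (3 − 0)/8 = 0.375.
Nodes u₀,…,u₈ = 0, 0.375, 0.75, 1.125, 1.5, 1.875, 2.25, 2.625, 3.
f(u) = u³ - 3u² - 2: f₀=-2, f₁=-2.369140625, f₂=-3.265625, f₃=-4.373046875, f₄=-5.375, f₅=-5.955078125, f₆=-5.796875, f₇=-4.583984375, f₈=-2.
(h/2)·[f₀ + 2f₁ + 2f₂ + 2f₃ + 2f₄ + 2f₅ + 2f₆ + 2f₇ + f₈] = 0.1875·(-67.4375) = -12.64453125.

-12.64453125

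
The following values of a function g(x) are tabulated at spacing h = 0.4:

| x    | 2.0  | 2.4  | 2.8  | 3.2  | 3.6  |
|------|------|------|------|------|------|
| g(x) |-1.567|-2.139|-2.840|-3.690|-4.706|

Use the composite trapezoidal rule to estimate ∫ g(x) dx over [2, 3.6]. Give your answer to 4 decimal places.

-4.7222

h = 0.4, n = 4.
(h/2)·[y₀ + 2y₁ + 2y₂ + 2y₃ + y₄] = 0.2·(-23.611) = -4.7222.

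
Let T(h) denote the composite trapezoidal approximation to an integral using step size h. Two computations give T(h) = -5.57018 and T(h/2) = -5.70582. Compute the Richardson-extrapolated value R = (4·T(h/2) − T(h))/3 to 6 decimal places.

R = (4·T(h/2) − T(h)) / 3 = (4·(-5.70582) − (-5.57018))/3 = (-17.25310)/3 = -5.751033.

-5.751033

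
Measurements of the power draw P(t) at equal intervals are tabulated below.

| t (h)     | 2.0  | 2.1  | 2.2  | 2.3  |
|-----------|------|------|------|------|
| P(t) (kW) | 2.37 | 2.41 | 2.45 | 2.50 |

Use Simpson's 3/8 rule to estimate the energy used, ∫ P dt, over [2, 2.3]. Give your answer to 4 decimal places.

0.7294

h = 0.1, n = 3.
(3h/8)·[y₀ + 3y₁ + 3y₂ + y₃] = 0.0375·(19.45) = 0.7294.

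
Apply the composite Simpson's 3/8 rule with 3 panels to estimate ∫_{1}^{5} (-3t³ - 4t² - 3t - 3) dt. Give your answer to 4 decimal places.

h = (5 − 1)/3 = 1.333333.
Nodes t₀,…,t₃ = 1, 2.333333, 3.666667, 5.
f(t) = -3t³ - 4t² - 3t - 3: f₀=-13, f₁=-69.888889, f₂=-215.666667, f₃=-493.
(3h/8)·[f₀ + 3f₁ + 3f₂ + f₃] = 0.5·(-1362.666667) = -681.3333.

-681.3333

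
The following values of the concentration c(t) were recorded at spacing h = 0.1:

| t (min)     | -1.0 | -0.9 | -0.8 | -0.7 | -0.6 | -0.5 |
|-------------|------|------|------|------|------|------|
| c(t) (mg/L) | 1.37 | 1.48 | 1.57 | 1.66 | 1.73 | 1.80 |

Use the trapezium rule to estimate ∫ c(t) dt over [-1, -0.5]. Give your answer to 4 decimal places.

h = 0.1, n = 5.
(h/2)·[y₀ + 2y₁ + 2y₂ + 2y₃ + 2y₄ + y₅] = 0.05·(16.05) = 0.8025.

0.8025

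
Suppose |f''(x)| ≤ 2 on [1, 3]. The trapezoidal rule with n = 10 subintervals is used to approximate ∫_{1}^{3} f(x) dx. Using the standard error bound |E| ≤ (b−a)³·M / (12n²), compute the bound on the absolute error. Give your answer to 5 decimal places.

0.01333

|E| ≤ (2)³·2 / (12·10²) = 16/1200 = 0.01333.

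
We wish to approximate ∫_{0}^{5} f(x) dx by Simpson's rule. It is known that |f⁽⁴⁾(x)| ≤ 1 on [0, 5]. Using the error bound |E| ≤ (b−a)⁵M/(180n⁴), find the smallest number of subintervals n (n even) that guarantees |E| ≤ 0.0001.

22

Need 3125/(180n⁴) ≤ 0.0001.
n⁴ ≥ 3125/(180·0.0001) = 173611 ⇒ n ≥ 20.4124, so the smallest even n is 22. (n must be even for Simpson's rule.)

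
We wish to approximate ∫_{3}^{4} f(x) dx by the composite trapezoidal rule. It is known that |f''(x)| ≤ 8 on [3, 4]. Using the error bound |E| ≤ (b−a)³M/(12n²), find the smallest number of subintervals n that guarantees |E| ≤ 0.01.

9

Need 8/(12n²) ≤ 0.01.
n² ≥ 8/(12·0.01) = 66.6667 ⇒ n ≥ 8.1650, so the smallest n is 9.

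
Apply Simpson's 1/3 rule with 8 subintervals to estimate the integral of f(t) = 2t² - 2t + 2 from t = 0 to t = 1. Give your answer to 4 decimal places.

h = (1 − 0)/8 = 0.125.
Nodes t₀,…,t₈ = 0, 0.125, 0.25, 0.375, 0.5, 0.625, 0.75, 0.875, 1.
f(t) = 2t² - 2t + 2: f₀=2, f₁=1.78125, f₂=1.625, f₃=1.53125, f₄=1.5, f₅=1.53125, f₆=1.625, f₇=1.78125, f₈=2.
(h/3)·[f₀ + 4f₁ + 2f₂ + 4f₃ + 2f₄ + 4f₅ + 2f₆ + 4f₇ + f₈] = 0.041667·(40) = 1.6667.

1.6667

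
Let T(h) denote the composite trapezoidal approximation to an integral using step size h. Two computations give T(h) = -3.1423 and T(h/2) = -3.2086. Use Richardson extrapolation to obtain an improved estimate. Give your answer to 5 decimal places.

-3.23070

R = (4·T(h/2) − T(h)) / 3 = (4·(-3.2086) − (-3.1423))/3 = (-9.6921)/3 = -3.23070.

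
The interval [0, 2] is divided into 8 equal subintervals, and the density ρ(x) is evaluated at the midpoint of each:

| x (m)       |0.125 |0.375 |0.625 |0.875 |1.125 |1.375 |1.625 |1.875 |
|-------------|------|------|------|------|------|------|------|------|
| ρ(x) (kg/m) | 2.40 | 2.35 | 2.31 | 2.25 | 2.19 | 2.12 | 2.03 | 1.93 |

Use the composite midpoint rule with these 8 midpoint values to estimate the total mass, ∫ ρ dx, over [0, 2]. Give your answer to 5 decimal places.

h = 0.25, n = 8.
h·[y(m₁) + y(m₂) + y(m₃) + y(m₄) + y(m₅) + y(m₆) + y(m₇) + y(m₈)] = 0.25·(17.58) = 4.39500.

4.39500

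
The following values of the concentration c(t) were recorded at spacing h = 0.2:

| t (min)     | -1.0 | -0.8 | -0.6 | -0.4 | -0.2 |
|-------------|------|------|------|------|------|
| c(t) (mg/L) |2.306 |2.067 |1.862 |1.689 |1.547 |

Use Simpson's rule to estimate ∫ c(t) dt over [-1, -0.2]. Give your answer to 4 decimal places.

h = 0.2, n = 4.
(h/3)·[y₀ + 4y₁ + 2y₂ + 4y₃ + y₄] = 0.066667·(22.601) = 1.5067.

1.5067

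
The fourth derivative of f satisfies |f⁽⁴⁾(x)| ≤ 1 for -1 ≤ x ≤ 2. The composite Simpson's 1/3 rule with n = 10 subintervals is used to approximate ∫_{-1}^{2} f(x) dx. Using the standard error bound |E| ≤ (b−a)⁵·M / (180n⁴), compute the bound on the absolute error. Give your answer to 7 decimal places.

|E| ≤ (3)⁵·1 / (180·10⁴) = 243/1800000 = 0.0001350.

0.0001350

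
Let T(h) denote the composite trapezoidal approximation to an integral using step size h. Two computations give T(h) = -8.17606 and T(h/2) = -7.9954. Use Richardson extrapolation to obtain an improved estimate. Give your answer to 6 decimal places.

-7.935180

R = (4·T(h/2) − T(h)) / 3 = (4·(-7.9954) − (-8.17606))/3 = (-23.80554)/3 = -7.935180.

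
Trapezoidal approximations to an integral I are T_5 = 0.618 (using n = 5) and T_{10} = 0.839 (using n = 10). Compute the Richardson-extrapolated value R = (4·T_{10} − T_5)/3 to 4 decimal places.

0.9127

R = (4·T_{10} − T_5) / 3 = (4·0.839 − 0.618)/3 = (2.738)/3 = 0.9127.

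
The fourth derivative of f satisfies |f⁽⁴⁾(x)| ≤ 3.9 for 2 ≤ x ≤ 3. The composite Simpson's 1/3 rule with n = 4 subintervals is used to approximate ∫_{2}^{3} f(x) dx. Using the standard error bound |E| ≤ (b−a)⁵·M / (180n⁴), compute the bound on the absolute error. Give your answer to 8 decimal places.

0.00008464

|E| ≤ (1)⁵·3.9 / (180·4⁴) = 3.9/46080 = 0.00008464.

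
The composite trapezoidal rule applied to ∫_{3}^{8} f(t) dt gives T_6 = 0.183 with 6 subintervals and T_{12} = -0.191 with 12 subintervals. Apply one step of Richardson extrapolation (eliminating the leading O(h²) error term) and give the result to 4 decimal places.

R = (4·T_{12} − T_6) / 3 = (4·(-0.191) − 0.183)/3 = (-0.947)/3 = -0.3157.

-0.3157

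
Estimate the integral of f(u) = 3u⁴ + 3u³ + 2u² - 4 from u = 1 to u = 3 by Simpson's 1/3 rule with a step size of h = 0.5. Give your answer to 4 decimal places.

h = (3 − 1)/4 = 0.5.
Nodes u₀,…,u₄ = 1, 1.5, 2, 2.5, 3.
f(u) = 3u⁴ + 3u³ + 2u² - 4: f₀=4, f₁=25.8125, f₂=76, f₃=172.5625, f₄=338.
(h/3)·[f₀ + 4f₁ + 2f₂ + 4f₃ + f₄] = 0.166667·(1287.5) = 214.5833.

214.5833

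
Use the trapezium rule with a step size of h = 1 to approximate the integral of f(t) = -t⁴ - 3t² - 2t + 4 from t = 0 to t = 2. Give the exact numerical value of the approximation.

-14

h = (2 − 0)/2 = 1.
Nodes t₀,…,t₂ = 0, 1, 2.
f(t) = -t⁴ - 3t² - 2t + 4: f₀=4, f₁=-2, f₂=-28.
(h/2)·[f₀ + 2f₁ + f₂] = 0.5·(-28) = -14.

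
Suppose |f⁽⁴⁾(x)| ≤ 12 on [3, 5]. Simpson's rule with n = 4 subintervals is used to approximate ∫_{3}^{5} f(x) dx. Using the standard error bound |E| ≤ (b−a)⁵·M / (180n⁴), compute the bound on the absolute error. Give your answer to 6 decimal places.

|E| ≤ (2)⁵·12 / (180·4⁴) = 384/46080 = 0.008333.

0.008333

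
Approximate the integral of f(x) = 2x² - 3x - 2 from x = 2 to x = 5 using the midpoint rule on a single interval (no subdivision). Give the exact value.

36

M = (b−a)·f(3.5) = 3·(12) = 36.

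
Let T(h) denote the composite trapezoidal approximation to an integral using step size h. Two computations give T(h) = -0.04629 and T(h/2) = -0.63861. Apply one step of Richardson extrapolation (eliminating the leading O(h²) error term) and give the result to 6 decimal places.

R = (4·T(h/2) − T(h)) / 3 = (4·(-0.63861) − (-0.04629))/3 = (-2.50815)/3 = -0.836050.

-0.836050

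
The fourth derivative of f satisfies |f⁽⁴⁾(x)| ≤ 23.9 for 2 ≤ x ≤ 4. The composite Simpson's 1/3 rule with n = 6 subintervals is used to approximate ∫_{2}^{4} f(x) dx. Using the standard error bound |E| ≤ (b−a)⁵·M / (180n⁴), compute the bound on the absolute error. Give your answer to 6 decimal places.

|E| ≤ (2)⁵·23.9 / (180·6⁴) = 764.8/233280 = 0.003278.

0.003278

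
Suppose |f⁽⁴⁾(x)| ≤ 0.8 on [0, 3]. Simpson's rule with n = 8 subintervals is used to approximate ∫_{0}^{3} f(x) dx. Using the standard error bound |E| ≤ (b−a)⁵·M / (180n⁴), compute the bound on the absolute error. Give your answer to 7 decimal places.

|E| ≤ (3)⁵·0.8 / (180·8⁴) = 194.4/737280 = 0.0002637.

0.0002637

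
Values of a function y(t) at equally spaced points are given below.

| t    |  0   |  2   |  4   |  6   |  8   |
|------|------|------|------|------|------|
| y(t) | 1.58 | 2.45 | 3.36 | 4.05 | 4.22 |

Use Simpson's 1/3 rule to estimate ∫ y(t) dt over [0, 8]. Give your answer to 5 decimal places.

25.68000

h = 2, n = 4.
(h/3)·[y₀ + 4y₁ + 2y₂ + 4y₃ + y₄] = 0.666667·(38.52) = 25.68000.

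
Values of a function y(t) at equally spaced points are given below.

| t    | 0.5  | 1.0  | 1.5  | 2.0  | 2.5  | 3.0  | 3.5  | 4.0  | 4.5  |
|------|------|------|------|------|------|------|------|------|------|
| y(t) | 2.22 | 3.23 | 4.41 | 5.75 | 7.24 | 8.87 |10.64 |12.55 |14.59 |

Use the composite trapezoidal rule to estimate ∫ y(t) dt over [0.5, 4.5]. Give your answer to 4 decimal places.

h = 0.5, n = 8.
(h/2)·[y₀ + 2y₁ + 2y₂ + 2y₃ + 2y₄ + 2y₅ + 2y₆ + 2y₇ + y₈] = 0.25·(122.19) = 30.5475.

30.5475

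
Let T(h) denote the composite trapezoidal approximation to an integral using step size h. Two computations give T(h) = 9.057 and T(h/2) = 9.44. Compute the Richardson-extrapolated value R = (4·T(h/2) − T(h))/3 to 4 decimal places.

9.5677

R = (4·T(h/2) − T(h)) / 3 = (4·9.44 − 9.057)/3 = (28.703)/3 = 9.5677.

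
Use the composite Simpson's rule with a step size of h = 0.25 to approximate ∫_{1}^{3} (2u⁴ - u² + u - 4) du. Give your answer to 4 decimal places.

h = (3 − 1)/8 = 0.25.
Nodes u₀,…,u₈ = 1, 1.25, 1.5, 1.75, 2, 2.25, 2.5, 2.75, 3.
f(u) = 2u⁴ - u² + u - 4: f₀=-2, f₁=0.5703125, f₂=5.375, f₃=13.4453125, f₄=26, f₅=44.4453125, f₆=70.375, f₇=105.5703125, f₈=152.
(h/3)·[f₀ + 4f₁ + 2f₂ + 4f₃ + 2f₄ + 4f₅ + 2f₆ + 4f₇ + f₈] = 0.083333·(1009.625) = 84.1354.

84.1354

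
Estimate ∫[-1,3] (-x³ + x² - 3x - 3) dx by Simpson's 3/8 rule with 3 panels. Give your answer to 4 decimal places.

-34.6667

h = (3 − (-1))/3 = 1.333333.
Nodes x₀,…,x₃ = -1, 0.333333, 1.666667, 3.
f(x) = -x³ + x² - 3x - 3: f₀=2, f₁=-3.925926, f₂=-9.851852, f₃=-30.
(3h/8)·[f₀ + 3f₁ + 3f₂ + f₃] = 0.5·(-69.333333) = -34.6667.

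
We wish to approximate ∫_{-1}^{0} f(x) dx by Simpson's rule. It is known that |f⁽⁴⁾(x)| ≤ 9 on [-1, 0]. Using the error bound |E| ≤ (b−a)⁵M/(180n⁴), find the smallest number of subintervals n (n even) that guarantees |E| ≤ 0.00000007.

30

Need 9/(180n⁴) ≤ 0.00000007.
n⁴ ≥ 9/(180·0.00000007) = 714286 ⇒ n ≥ 29.0715, so the smallest even n is 30. (n must be even for Simpson's rule.)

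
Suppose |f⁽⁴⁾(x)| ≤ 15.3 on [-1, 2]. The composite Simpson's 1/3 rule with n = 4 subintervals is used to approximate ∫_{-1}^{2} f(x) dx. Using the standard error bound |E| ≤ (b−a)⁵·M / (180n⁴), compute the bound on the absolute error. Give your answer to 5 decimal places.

0.08068

|E| ≤ (3)⁵·15.3 / (180·4⁴) = 3717.9/46080 = 0.08068.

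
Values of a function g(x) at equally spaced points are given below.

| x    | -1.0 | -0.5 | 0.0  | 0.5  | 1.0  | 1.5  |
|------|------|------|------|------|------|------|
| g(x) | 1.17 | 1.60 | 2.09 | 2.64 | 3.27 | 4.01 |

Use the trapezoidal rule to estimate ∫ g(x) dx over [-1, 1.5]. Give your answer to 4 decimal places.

6.0950

h = 0.5, n = 5.
(h/2)·[y₀ + 2y₁ + 2y₂ + 2y₃ + 2y₄ + y₅] = 0.25·(24.38) = 6.0950.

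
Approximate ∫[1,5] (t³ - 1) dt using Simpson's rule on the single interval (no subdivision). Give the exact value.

S = (b−a)/6 · [f(1) + 4f(3) + f(5)] = 0.666667·[0 + 4·26 + 124] = 152.

152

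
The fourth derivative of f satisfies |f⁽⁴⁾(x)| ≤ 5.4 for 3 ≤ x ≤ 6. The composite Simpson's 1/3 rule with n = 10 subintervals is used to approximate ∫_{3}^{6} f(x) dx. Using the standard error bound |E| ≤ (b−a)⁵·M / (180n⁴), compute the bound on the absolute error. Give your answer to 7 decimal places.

0.0007290

|E| ≤ (3)⁵·5.4 / (180·10⁴) = 1312.2/1800000 = 0.0007290.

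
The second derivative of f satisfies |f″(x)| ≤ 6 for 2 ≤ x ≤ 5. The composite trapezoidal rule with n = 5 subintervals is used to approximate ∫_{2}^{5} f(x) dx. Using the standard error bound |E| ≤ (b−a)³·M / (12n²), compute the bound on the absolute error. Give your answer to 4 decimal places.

0.5400

|E| ≤ (3)³·6 / (12·5²) = 162/300 = 0.5400.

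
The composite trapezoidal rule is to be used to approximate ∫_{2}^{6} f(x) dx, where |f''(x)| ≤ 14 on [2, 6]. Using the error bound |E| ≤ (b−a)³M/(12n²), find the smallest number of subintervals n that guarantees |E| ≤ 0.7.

Need 896/(12n²) ≤ 0.7.
n² ≥ 896/(12·0.7) = 106.667 ⇒ n ≥ 10.3280, so the smallest n is 11.

11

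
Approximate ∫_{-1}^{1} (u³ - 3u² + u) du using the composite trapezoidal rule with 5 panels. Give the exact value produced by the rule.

-2.16

h = (1 − (-1))/5 = 0.4.
Nodes u₀,…,u₅ = -1, -0.6, -0.2, 0.2, 0.6, 1.
f(u) = u³ - 3u² + u: f₀=-5, f₁=-1.896, f₂=-0.328, f₃=0.088, f₄=-0.264, f₅=-1.
(h/2)·[f₀ + 2f₁ + 2f₂ + 2f₃ + 2f₄ + f₅] = 0.2·(-10.8) = -2.16.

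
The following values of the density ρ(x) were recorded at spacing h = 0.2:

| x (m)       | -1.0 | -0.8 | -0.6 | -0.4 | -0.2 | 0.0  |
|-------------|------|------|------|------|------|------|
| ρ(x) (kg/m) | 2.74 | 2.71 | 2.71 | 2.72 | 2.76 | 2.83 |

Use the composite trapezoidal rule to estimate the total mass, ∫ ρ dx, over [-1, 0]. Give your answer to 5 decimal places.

2.73700

h = 0.2, n = 5.
(h/2)·[y₀ + 2y₁ + 2y₂ + 2y₃ + 2y₄ + y₅] = 0.1·(27.37) = 2.73700.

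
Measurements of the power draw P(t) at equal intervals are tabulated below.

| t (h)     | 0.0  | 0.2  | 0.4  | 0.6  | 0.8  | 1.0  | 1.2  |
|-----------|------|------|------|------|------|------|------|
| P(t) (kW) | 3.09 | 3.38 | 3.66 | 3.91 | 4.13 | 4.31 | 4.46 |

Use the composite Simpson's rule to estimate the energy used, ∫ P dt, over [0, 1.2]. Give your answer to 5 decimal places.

h = 0.2, n = 6.
(h/3)·[y₀ + 4y₁ + 2y₂ + 4y₃ + 2y₄ + 4y₅ + y₆] = 0.066667·(69.53) = 4.63533.

4.63533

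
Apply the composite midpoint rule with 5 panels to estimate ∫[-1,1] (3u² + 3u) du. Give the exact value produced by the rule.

1.92

h = (1 − (-1))/5 = 0.4.
Midpoints m₁,…,m₅ = -0.8, -0.4, 0, 0.4, 0.8.
f(m₁)=-0.48, f(m₂)=-0.72, f(m₃)=0, f(m₄)=1.68, f(m₅)=4.32.
h·[f(m₁) + f(m₂) + f(m₃) + f(m₄) + f(m₅)] = 0.4·(4.8) = 1.92.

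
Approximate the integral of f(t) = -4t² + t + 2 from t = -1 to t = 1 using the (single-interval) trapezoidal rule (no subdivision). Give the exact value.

T = (b−a)/2 · [f(-1) + f(1)] = 1·[(-3) + (-1)] = -4.

-4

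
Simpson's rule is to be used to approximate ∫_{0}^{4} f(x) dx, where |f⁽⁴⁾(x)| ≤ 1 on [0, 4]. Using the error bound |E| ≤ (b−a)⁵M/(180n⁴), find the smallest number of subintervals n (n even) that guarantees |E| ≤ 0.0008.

10

Need 1024/(180n⁴) ≤ 0.0008.
n⁴ ≥ 1024/(180·0.0008) = 7111.11 ⇒ n ≥ 9.1830, so the smallest even n is 10. (n must be even for Simpson's rule.)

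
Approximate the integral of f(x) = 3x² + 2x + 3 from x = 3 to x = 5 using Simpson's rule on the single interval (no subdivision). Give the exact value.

S = (b−a)/6 · [f(3) + 4f(4) + f(5)] = 0.333333·[36 + 4·59 + 88] = 120.

120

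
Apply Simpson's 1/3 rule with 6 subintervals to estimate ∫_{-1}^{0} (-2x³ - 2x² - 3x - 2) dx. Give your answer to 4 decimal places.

h = (0 − (-1))/6 = 0.166667.
Nodes x₀,…,x₆ = -1, -0.833333, -0.666667, -0.5, -0.333333, -0.166667, 0.
f(x) = -2x³ - 2x² - 3x - 2: f₀=1, f₁=0.268519, f₂=-0.296296, f₃=-0.75, f₄=-1.148148, f₅=-1.546296, f₆=-2.
(h/3)·[f₀ + 4f₁ + 2f₂ + 4f₃ + 2f₄ + 4f₅ + f₆] = 0.055556·(-12) = -0.6667.

-0.6667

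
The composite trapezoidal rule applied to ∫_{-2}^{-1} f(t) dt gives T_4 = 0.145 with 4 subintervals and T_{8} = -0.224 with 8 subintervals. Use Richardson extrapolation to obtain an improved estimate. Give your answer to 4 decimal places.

R = (4·T_{8} − T_4) / 3 = (4·(-0.224) − 0.145)/3 = (-1.041)/3 = -0.3470.

-0.3470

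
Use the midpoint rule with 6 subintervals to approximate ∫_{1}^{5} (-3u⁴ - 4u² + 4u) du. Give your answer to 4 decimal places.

h = (5 − 1)/6 = 0.666667.
Midpoints m₁,…,m₆ = 1.333333, 2, 2.666667, 3.333333, 4, 4.666667.
f(m₁)=-11.259259, f(m₂)=-56, f(m₃)=-169.481481, f(m₄)=-401.481481, f(m₅)=-816, f(m₆)=-1491.259259.
h·[f(m₁) + f(m₂) + f(m₃) + f(m₄) + f(m₅) + f(m₆)] = 0.666667·(-2945.481481) = -1963.6543.

-1963.6543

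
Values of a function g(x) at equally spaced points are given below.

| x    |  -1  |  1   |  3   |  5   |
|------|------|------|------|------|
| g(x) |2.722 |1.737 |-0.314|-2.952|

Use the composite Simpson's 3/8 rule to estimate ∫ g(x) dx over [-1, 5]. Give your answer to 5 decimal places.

3.02925

h = 2, n = 3.
(3h/8)·[y₀ + 3y₁ + 3y₂ + y₃] = 0.75·(4.039) = 3.02925.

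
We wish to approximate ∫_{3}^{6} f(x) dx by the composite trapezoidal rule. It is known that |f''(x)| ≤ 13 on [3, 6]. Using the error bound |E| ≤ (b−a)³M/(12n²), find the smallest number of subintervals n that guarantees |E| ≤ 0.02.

39

Need 351/(12n²) ≤ 0.02.
n² ≥ 351/(12·0.02) = 1462.5 ⇒ n ≥ 38.2426, so the smallest n is 39.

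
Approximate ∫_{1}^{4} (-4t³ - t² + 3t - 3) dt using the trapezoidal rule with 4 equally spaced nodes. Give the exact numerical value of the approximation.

h = (4 − 1)/3 = 1.
Nodes t₀,…,t₃ = 1, 2, 3, 4.
f(t) = -4t³ - t² + 3t - 3: f₀=-5, f₁=-33, f₂=-111, f₃=-263.
(h/2)·[f₀ + 2f₁ + 2f₂ + f₃] = 0.5·(-556) = -278.

-278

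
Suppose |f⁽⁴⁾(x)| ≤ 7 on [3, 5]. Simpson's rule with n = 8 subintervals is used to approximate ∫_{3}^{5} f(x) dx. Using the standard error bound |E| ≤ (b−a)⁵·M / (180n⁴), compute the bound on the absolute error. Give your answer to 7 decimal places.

|E| ≤ (2)⁵·7 / (180·8⁴) = 224/737280 = 0.0003038.

0.0003038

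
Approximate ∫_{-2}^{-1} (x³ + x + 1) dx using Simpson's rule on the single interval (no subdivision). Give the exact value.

S = (b−a)/6 · [f(-2) + 4f(-1.5) + f(-1)] = 0.166667·[(-9) + 4·(-3.875) + (-1)] = -4.25.

-4.25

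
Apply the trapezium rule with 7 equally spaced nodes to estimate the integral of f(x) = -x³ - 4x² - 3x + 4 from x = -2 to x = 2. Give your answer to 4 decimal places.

h = (2 − (-2))/6 = 0.666667.
Nodes x₀,…,x₆ = -2, -1.333333, -0.666667, 0, 0.666667, 1.333333, 2.
f(x) = -x³ - 4x² - 3x + 4: f₀=2, f₁=3.259259, f₂=4.518519, f₃=4, f₄=-0.074074, f₅=-9.481481, f₆=-26.
(h/2)·[f₀ + 2f₁ + 2f₂ + 2f₃ + 2f₄ + 2f₅ + f₆] = 0.333333·(-19.555556) = -6.5185.

-6.5185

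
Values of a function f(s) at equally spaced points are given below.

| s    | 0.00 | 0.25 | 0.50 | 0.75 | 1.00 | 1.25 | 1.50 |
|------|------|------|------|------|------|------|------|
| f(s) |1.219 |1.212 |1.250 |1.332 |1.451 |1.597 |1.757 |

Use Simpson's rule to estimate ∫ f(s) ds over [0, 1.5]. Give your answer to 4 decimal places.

h = 0.25, n = 6.
(h/3)·[y₀ + 4y₁ + 2y₂ + 4y₃ + 2y₄ + 4y₅ + y₆] = 0.083333·(24.942) = 2.0785.

2.0785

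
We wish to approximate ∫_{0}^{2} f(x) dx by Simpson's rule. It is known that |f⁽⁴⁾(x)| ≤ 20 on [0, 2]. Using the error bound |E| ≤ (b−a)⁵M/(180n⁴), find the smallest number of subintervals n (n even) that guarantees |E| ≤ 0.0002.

Need 640/(180n⁴) ≤ 0.0002.
n⁴ ≥ 640/(180·0.0002) = 17777.8 ⇒ n ≥ 11.5470, so the smallest even n is 12. (n must be even for Simpson's rule.)

12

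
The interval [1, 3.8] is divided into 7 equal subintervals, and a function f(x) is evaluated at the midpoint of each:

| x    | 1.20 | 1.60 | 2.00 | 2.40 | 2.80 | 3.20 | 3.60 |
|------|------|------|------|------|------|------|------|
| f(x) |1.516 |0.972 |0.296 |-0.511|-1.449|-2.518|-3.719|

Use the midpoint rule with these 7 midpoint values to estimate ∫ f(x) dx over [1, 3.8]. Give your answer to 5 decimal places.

h = 0.4, n = 7.
h·[y(m₁) + y(m₂) + y(m₃) + y(m₄) + y(m₅) + y(m₆) + y(m₇)] = 0.4·(-5.413) = -2.16520.

-2.16520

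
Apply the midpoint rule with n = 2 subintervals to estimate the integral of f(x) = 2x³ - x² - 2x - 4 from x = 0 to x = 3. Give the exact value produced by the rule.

h = (3 − 0)/2 = 1.5.
Midpoints m₁,…,m₂ = 0.75, 2.25.
f(m₁)=-5.21875, f(m₂)=9.21875.
h·[f(m₁) + f(m₂)] = 1.5·(4) = 6.

6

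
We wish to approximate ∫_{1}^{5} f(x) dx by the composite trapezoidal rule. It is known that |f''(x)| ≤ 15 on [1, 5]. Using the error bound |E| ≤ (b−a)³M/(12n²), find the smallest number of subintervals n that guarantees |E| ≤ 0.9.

Need 960/(12n²) ≤ 0.9.
n² ≥ 960/(12·0.9) = 88.8889 ⇒ n ≥ 9.4281, so the smallest n is 10.

10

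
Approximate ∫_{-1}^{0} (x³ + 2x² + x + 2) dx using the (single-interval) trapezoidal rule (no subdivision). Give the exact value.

2

T = (b−a)/2 · [f(-1) + f(0)] = 0.5·[2 + 2] = 2.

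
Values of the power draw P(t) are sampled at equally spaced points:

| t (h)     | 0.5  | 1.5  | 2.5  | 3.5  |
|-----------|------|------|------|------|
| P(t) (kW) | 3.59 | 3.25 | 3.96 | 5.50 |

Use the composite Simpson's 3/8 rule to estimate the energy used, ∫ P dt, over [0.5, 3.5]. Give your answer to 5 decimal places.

h = 1, n = 3.
(3h/8)·[y₀ + 3y₁ + 3y₂ + y₃] = 0.375·(30.72) = 11.52000.

11.52000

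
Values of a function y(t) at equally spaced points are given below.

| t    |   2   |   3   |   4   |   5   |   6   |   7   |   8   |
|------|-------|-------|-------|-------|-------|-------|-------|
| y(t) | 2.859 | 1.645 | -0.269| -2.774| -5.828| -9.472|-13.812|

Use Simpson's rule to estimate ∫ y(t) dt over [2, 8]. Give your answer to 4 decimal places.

-21.8503

h = 1, n = 6.
(h/3)·[y₀ + 4y₁ + 2y₂ + 4y₃ + 2y₄ + 4y₅ + y₆] = 0.333333·(-65.551) = -21.8503.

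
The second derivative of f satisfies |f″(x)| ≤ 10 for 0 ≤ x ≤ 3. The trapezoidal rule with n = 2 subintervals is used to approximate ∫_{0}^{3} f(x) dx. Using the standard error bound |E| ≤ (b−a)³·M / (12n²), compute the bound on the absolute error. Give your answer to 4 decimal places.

5.6250

|E| ≤ (3)³·10 / (12·2²) = 270/48 = 5.6250.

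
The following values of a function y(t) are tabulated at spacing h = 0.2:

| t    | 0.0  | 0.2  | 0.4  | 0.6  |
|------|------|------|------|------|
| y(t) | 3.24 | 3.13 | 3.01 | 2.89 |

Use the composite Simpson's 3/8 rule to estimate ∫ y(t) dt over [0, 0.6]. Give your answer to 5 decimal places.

h = 0.2, n = 3.
(3h/8)·[y₀ + 3y₁ + 3y₂ + y₃] = 0.075·(24.55) = 1.84125.

1.84125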